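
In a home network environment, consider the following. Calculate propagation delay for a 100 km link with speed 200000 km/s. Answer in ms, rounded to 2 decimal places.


Given: distance = 100 km, speed = 200000 km/s
Delay = distance / speed = 100 / 200000 seconds
Delay in ms = 100 * 1000 / 200000
Delay = 0.5000 ms
Rounded to 2 dp = 0.50 ms

0.50


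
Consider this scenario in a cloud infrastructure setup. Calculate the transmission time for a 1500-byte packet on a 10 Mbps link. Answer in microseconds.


Given: packet = 1500 bytes, bandwidth = 10 Mbps
Packet in bits = 1500 * 8 = 12000 bits
Bandwidth = 10 * 10^6 = 10000000 bps
Time = 12000 / 10000000 seconds
Time in us = 12000 * 10^6 / 10000000 = 1200

1200


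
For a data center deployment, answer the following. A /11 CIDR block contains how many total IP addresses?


Given: CIDR prefix /11
Host bits = 32 - 11 = 21
Total addresses = 2^21 = 2097152

2097152


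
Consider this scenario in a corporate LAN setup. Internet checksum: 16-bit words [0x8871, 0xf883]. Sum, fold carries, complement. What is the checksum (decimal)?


Given words: [0x8871, 0xf883]
Step 1: Sum all words
Raw sum = 34929 + 63619 = 98548
Step 2: Fold carry: (33012 + 1) = 33013
One's complement = ~33013 & 0xFFFF = 32522

32522


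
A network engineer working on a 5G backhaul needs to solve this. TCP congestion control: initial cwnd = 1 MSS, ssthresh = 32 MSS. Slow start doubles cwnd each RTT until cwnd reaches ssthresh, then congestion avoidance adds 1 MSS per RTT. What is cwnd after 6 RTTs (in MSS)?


RTT 0: cwnd = 1 MSS (initial)
RTT 1: cwnd = 2 MSS (slow start, doubled)
RTT 2: cwnd = 4 MSS (slow start, doubled)
RTT 3: cwnd = 8 MSS (slow start, doubled)
RTT 4: cwnd = 16 MSS (slow start, doubled)
RTT 5: cwnd = 32 MSS (slow start, doubled)
RTT 6: cwnd = 33 MSS (congestion avoidance, +1)

33


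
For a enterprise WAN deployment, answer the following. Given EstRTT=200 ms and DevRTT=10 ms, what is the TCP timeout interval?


Given: EstRTT = 200 ms, DevRTT = 10 ms
Timeout = EstRTT + 4 * DevRTT
4 * DevRTT = 4 * 10 = 40
Timeout = 200 + 40 = 240 ms

240


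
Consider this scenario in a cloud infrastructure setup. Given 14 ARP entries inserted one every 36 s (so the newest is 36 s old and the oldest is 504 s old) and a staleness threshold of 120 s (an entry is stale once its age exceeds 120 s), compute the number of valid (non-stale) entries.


Ages are k * 504/14 s for k = 1..14 (spacing = 36.0000 s).
Entry k is valid iff k * 504/14 <= 120 iff k <= 14 * 120 / 504 = 3.3333
n_valid = floor(3.3333) = 3
(n_stale = 14 - 3 = 11)

3


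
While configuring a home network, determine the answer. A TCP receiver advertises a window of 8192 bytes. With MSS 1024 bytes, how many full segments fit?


Given: RWND = 8192 bytes, MSS = 1024 bytes
Full segments = floor(RWND / MSS)
Full segments = floor(8192 / 1024)
Full segments = floor(8.0) = 8

8


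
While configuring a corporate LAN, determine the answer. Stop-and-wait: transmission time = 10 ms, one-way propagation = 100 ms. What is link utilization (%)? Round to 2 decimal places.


Given: Ttrans = 10 ms, Tprop = 100 ms
RTT = 2 * Tprop = 2 * 100 = 200 ms
U = Ttrans / (Ttrans + RTT)
U = 10 / (10 + 200)
U = 10 / 210 = 0.047619
U% = 4.76%

4.76


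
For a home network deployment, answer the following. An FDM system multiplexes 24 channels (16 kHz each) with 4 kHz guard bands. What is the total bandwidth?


Given: 24 channels, 16 kHz each, guard = 4 kHz
Channel bandwidth = 24 * 16 = 384 kHz
Guard bands = 23 gaps * 4 kHz = 92 kHz
Total = 384 + 92 = 476 kHz

476


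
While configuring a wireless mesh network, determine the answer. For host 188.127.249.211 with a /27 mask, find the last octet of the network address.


Given: IP = 188.127.249.211, prefix = /27
Subnet mask = 255.255.255.224
Last octet of IP: 211
Last octet of mask: 224
Network last octet = 211 AND 224 = 192

192


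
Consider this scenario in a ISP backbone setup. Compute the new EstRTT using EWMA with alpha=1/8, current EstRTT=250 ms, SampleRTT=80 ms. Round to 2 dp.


Given: EstRTT = 250 ms, SampleRTT = 80 ms, alpha = 1/8
New EstRTT = (1 - alpha) * EstRTT + alpha * SampleRTT
(7/8) * 250 = 218.75
(1/8) * 80 = 10
New EstRTT = 218.75 + 10 = 228.75 ms -> 228.75 ms (2 dp)

228.75


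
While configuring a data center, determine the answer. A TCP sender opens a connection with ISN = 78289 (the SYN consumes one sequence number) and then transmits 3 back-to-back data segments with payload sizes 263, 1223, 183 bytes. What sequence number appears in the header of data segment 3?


The SYN occupies sequence number ISN = 78289, so the first data byte is ISN + 1 = 78290.
SEQ of data segment i = (ISN + 1) + sum of payload sizes of segments 1..i-1.
Segment 1: SEQ = 78290, payload = 263 bytes
Segment 2: SEQ = 78553, payload = 1223 bytes
Segment 3: SEQ = 79776, payload = 183 bytes
SEQ of segment 3 = 78290 + 263 + 1223 = 79776

79776


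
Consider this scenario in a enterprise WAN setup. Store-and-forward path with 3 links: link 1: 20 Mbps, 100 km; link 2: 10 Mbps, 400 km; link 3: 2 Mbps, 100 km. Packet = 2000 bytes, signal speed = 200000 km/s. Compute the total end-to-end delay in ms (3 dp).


Packet = 2000 bytes = 16000 bits. Store-and-forward: sum (t_trans + t_prop) per link.
Link 1: t_trans = 16000/(20*10^6) s = 0.8000 ms; t_prop = 100/200000 s = 0.5000 ms; subtotal = 1.3000 ms
Link 2: t_trans = 16000/(10*10^6) s = 1.6000 ms; t_prop = 400/200000 s = 2.0000 ms; subtotal = 3.6000 ms
Link 3: t_trans = 16000/(2*10^6) s = 8.0000 ms; t_prop = 100/200000 s = 0.5000 ms; subtotal = 8.5000 ms
End-to-end = 1.3000 + 3.6000 + 8.5000 = 13.4000 ms -> 13.400 ms (3 dp)

13.400


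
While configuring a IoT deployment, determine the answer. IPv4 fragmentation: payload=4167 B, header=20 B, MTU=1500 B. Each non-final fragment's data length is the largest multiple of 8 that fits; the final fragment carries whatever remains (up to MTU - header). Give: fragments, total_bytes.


Max data per non-final fragment = floor((MTU - header)/8)*8 = floor((1500 - 20)/8)*8 = floor(1480/8)*8 = 1480 B
Final fragment needs no 8-byte alignment: it can carry up to MTU - header = 1480 B
Non-final fragments needed = ceil((payload - 1480) / 1480) = ceil(2687/1480) = ceil(1.8155) = 2
Number of fragments = 2 + 1 = 3
Fragment sizes (data): 2 * 1480 B + 1207 B (last, 1207 <= 1480 OK)
Total bytes sent = payload + n_frags * header = 4167 + 3*20 = 4167 + 60 = 4227 B

3, 4227


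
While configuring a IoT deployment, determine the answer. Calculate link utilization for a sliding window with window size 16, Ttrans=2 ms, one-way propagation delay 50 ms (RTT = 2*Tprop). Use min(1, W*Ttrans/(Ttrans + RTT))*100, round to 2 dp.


Given: W = 16, Ttrans = 2 ms, RTT = 100 ms (= 2 * Tprop, Tprop = 50 ms)
Cycle time = Ttrans + RTT = 2 + 100 = 102 ms (first packet sent until its ACK returns)
W * Ttrans = 16 * 2 = 32 ms of sending per cycle
W * Ttrans / (Ttrans + RTT) = 32 / 102 = 0.313725
U = min(1, 0.313725) = 0.313725
U% = 31.37%

31.37


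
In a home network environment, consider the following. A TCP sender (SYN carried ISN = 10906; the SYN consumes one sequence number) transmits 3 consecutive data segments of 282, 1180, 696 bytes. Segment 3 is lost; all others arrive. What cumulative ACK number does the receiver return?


SYN uses sequence number 10906; first data byte = ISN + 1 = 10907.
Segment 1: SEQ = 10907, len = 282 B, covers [10907, 11188]
Segment 2: SEQ = 11189, len = 1180 B, covers [11189, 12368]
Segment 3: SEQ = 12369, len = 696 B, covers [12369, 13064] [LOST]
In-order data received: bytes [10907, 12368] (segments 1..2).
Segment 3 missing -> gap begins at byte 12369.
Cumulative ACK = next expected in-order byte = 10907 + 282 + 1180 = 12369

12369


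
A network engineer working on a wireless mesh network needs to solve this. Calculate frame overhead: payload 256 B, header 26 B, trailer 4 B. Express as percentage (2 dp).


Given: payload = 256 B, header = 26 B, trailer = 4 B
Overhead bytes = header + trailer = 26 + 4 = 30
Total frame = payload + overhead = 256 + 30 = 286
Overhead % = 30 / 286 * 100 = 10.4895% -> 10.49% (2 dp)

10.49


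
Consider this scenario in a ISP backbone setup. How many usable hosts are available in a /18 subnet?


Given: subnet mask /18
Host bits = 32 - 18 = 14
Total addresses = 2^14 = 16384
Usable hosts = 16384 - 2 (network + broadcast) = 16382

16382


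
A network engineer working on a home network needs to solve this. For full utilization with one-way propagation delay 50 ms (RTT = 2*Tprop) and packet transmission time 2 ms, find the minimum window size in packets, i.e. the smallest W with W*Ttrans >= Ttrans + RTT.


Given: Ttrans = 2 ms, RTT = 100 ms (= 2 * Tprop, Tprop = 50 ms)
Time until first ACK returns = Ttrans + RTT = 2 + 100 = 102 ms
Need W * Ttrans >= Ttrans + RTT  ->  W >= (Ttrans + RTT) / Ttrans
(Ttrans + RTT) / Ttrans = 102 / 2 = 51
W_min = ceil(51) = 51

51


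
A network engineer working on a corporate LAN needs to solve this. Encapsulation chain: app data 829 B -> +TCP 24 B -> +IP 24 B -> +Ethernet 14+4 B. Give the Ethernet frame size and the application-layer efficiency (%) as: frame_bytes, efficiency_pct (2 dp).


TCP segment = 829 + 24 = 853 B
IP packet = 853 + 24 = 877 B
Ethernet frame = 877 + 14 + 4 = 895 B
Efficiency = app / frame = 829 / 895 = 0.926257 = 92.6257% -> 92.63% (2 dp)

895, 92.63


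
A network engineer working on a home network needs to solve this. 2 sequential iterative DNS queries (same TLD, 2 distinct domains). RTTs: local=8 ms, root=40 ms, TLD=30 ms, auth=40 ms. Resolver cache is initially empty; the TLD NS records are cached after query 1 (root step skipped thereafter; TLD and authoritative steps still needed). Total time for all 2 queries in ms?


Lookup 1 (cold cache): local + root + TLD + auth = 8 + 40 + 30 + 40 = 118 ms
Lookups 2..2 (TLD NS cached -> skip root; new domain -> still ask TLD and auth): local + TLD + auth = 8 + 30 + 40 = 78 ms each
Remaining 1 lookups: 1 * 78 = 78 ms
Total = 118 + 78 = 196 ms

196


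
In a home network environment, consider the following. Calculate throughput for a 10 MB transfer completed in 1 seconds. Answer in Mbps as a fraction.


Given: file = 10 MB, time = 1 s
File in Mb = 10 * 8 = 80 Mb
Throughput = 80 / 1 Mbps
Throughput = 80 Mbps

80


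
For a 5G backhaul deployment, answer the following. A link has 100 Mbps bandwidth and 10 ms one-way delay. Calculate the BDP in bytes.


Given: bandwidth = 100 Mbps, delay = 10 ms
BDP in bits = 100 * 10^6 * 10 / 1000
BDP in bits = 1000000
BDP in bytes = 1000000 / 8 = 125000

125000


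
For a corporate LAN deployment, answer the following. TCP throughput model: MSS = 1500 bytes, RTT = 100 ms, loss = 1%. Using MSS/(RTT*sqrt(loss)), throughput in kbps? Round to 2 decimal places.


Given: MSS = 1500 bytes, RTT = 100 ms, loss = 1%
RTT in seconds = 100 / 1000 = 0.1
Loss rate = 1% = 0.01
sqrt(loss) = sqrt(0.01) = 0.1
Throughput (bytes/s) = 1500 / (0.1 * 0.1) = 150000.0000
Throughput (kbps) = 150000.0000 * 8 / 1000 = 1200.000000 -> 1200.00 kbps (2 dp)

1200.00


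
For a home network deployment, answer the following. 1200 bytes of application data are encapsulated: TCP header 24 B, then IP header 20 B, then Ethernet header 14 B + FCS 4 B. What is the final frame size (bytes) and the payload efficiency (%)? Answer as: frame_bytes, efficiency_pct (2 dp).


TCP segment = 1200 + 24 = 1224 B
IP packet = 1224 + 20 = 1244 B
Ethernet frame = 1244 + 14 + 4 = 1262 B
Efficiency = app / frame = 1200 / 1262 = 0.950872 = 95.0872% -> 95.09% (2 dp)

1262, 95.09


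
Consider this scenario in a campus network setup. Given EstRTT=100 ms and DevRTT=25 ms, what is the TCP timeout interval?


Given: EstRTT = 100 ms, DevRTT = 25 ms
Timeout = EstRTT + 4 * DevRTT
4 * DevRTT = 4 * 25 = 100
Timeout = 100 + 100 = 200 ms

200


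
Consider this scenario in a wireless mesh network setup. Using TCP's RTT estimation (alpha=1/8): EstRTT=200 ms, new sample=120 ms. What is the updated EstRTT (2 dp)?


Given: EstRTT = 200 ms, SampleRTT = 120 ms, alpha = 1/8
New EstRTT = (1 - alpha) * EstRTT + alpha * SampleRTT
(7/8) * 200 = 175
(1/8) * 120 = 15
New EstRTT = 175 + 15 = 190 ms -> 190.00 ms (2 dp)

190.00


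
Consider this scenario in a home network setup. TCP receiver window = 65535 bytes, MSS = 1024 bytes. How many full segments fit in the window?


Given: RWND = 65535 bytes, MSS = 1024 bytes
Full segments = floor(RWND / MSS)
Full segments = floor(65535 / 1024)
Full segments = floor(63.999) = 63

63


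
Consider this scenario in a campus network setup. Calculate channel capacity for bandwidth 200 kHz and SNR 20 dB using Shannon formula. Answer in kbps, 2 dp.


Given: B = 200 kHz, SNR = 20 dB
SNR linear = 10^(20/10) = 100
1 + SNR = 101
log2(101) = 6.6582114828
C = 200 * 1000 * 6.6582114828 = 1331642.2966 bps
C = 1331.642297 kbps -> 1331.64 kbps (2 dp)

1331.64


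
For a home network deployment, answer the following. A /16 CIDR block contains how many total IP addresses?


Given: CIDR prefix /16
Host bits = 32 - 16 = 16
Total addresses = 2^16 = 65536

65536


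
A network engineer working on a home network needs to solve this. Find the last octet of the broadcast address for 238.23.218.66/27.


Given: IP = 238.23.218.66, prefix = /27
Host bits = 32 - 27 = 5
Network last octet = 66 AND mask = 64
Host part size = 2^5 - 1 = 31
Broadcast last octet = 64 OR 31 = 95

95


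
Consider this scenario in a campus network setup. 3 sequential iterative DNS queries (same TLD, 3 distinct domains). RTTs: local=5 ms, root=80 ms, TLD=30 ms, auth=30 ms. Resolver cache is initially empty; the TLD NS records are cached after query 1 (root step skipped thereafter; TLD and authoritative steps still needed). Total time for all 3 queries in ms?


Lookup 1 (cold cache): local + root + TLD + auth = 5 + 80 + 30 + 30 = 145 ms
Lookups 2..3 (TLD NS cached -> skip root; new domain -> still ask TLD and auth): local + TLD + auth = 5 + 30 + 30 = 65 ms each
Remaining 2 lookups: 2 * 65 = 130 ms
Total = 145 + 130 = 275 ms

275


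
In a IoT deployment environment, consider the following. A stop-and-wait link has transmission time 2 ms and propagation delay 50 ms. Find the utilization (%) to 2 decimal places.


Given: Ttrans = 2 ms, Tprop = 50 ms
RTT = 2 * Tprop = 2 * 50 = 100 ms
U = Ttrans / (Ttrans + RTT)
U = 2 / (2 + 100)
U = 2 / 102 = 0.019608
U% = 1.96%

1.96


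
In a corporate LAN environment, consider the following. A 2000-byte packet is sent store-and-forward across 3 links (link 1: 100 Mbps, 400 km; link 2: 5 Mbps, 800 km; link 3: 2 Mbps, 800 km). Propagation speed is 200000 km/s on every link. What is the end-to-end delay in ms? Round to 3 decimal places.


Packet = 2000 bytes = 16000 bits. Store-and-forward: sum (t_trans + t_prop) per link.
Link 1: t_trans = 16000/(100*10^6) s = 0.1600 ms; t_prop = 400/200000 s = 2.0000 ms; subtotal = 2.1600 ms
Link 2: t_trans = 16000/(5*10^6) s = 3.2000 ms; t_prop = 800/200000 s = 4.0000 ms; subtotal = 7.2000 ms
Link 3: t_trans = 16000/(2*10^6) s = 8.0000 ms; t_prop = 800/200000 s = 4.0000 ms; subtotal = 12.0000 ms
End-to-end = 2.1600 + 7.2000 + 12.0000 = 21.3600 ms -> 21.360 ms (3 dp)

21.360


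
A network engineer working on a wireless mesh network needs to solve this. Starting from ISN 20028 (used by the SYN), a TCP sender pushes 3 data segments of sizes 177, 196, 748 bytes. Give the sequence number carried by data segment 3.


The SYN occupies sequence number ISN = 20028, so the first data byte is ISN + 1 = 20029.
SEQ of data segment i = (ISN + 1) + sum of payload sizes of segments 1..i-1.
Segment 1: SEQ = 20029, payload = 177 bytes
Segment 2: SEQ = 20206, payload = 196 bytes
Segment 3: SEQ = 20402, payload = 748 bytes
SEQ of segment 3 = 20029 + 177 + 196 = 20402

20402


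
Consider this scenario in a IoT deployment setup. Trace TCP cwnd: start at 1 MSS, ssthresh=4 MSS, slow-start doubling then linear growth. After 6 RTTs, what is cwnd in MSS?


RTT 0: cwnd = 1 MSS (initial)
RTT 1: cwnd = 2 MSS (slow start, doubled)
RTT 2: cwnd = 4 MSS (slow start, doubled)
RTT 3: cwnd = 5 MSS (congestion avoidance, +1)
RTT 4: cwnd = 6 MSS (congestion avoidance, +1)
RTT 5: cwnd = 7 MSS (congestion avoidance, +1)
RTT 6: cwnd = 8 MSS (congestion avoidance, +1)

8


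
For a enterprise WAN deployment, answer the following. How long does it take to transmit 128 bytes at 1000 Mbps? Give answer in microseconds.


Given: packet = 128 bytes, bandwidth = 1000 Mbps
Packet in bits = 128 * 8 = 1024 bits
Bandwidth = 1000 * 10^6 = 1000000000 bps
Time = 1024 / 1000000000 seconds
Time in us = 1024 * 10^6 / 1000000000 = 1.024

1.024


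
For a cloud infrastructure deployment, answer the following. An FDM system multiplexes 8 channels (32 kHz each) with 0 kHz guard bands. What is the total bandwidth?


Given: 8 channels, 32 kHz each, guard = 0 kHz
Channel bandwidth = 8 * 32 = 256 kHz
Guard bands = 7 gaps * 0 kHz = 0 kHz
Total = 256 + 0 = 256 kHz

256


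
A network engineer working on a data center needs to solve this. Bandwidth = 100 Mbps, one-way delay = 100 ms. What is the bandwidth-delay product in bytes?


Given: bandwidth = 100 Mbps, delay = 100 ms
BDP in bits = 100 * 10^6 * 100 / 1000
BDP in bits = 10000000
BDP in bytes = 10000000 / 8 = 1250000

1250000


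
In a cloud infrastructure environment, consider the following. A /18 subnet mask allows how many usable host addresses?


Given: subnet mask /18
Host bits = 32 - 18 = 14
Total addresses = 2^14 = 16384
Usable hosts = 16384 - 2 (network + broadcast) = 16382

16382


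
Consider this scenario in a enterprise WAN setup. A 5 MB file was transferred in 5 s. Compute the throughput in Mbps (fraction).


Given: file = 5 MB, time = 5 s
File in Mb = 5 * 8 = 40 Mb
Throughput = 40 / 5 Mbps
Throughput = 8 Mbps

8


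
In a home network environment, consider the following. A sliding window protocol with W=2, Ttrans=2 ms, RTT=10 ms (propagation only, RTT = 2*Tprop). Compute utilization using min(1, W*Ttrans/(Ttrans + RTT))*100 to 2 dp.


Given: W = 2, Ttrans = 2 ms, RTT = 10 ms (= 2 * Tprop, Tprop = 5 ms)
Cycle time = Ttrans + RTT = 2 + 10 = 12 ms (first packet sent until its ACK returns)
W * Ttrans = 2 * 2 = 4 ms of sending per cycle
W * Ttrans / (Ttrans + RTT) = 4 / 12 = 0.333333
U = min(1, 0.333333) = 0.333333
U% = 33.33%

33.33


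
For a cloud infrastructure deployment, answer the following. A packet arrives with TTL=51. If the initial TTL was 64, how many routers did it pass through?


Given: initial TTL = 64, received TTL = 51
Hops = initial TTL - received TTL
Hops = 64 - 51 = 13

13


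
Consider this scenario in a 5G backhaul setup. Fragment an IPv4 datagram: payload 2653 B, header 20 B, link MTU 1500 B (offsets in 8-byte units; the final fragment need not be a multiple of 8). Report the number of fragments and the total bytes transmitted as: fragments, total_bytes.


Max data per non-final fragment = floor((MTU - header)/8)*8 = floor((1500 - 20)/8)*8 = floor(1480/8)*8 = 1480 B
Final fragment needs no 8-byte alignment: it can carry up to MTU - header = 1480 B
Non-final fragments needed = ceil((payload - 1480) / 1480) = ceil(1173/1480) = ceil(0.7926) = 1
Number of fragments = 1 + 1 = 2
Fragment sizes (data): 1 * 1480 B + 1173 B (last, 1173 <= 1480 OK)
Total bytes sent = payload + n_frags * header = 2653 + 2*20 = 2653 + 40 = 2693 B

2, 2693


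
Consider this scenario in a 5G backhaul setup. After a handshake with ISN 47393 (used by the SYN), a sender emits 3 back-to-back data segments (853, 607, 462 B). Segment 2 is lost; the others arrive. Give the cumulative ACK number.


SYN uses sequence number 47393; first data byte = ISN + 1 = 47394.
Segment 1: SEQ = 47394, len = 853 B, covers [47394, 48246]
Segment 2: SEQ = 48247, len = 607 B, covers [48247, 48853] [LOST]
Segment 3: SEQ = 48854, len = 462 B, covers [48854, 49315]
In-order data received: bytes [47394, 48246] (segments 1..1).
Segment 2 missing -> gap begins at byte 48247; later segments buffered out of order.
Cumulative ACK = next expected in-order byte = 47394 + 853 = 48247

48247


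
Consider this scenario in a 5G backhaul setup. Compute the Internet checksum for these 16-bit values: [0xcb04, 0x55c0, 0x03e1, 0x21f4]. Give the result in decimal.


Given words: [0xcb04, 0x55c0, 0x03e1, 0x21f4]
Step 1: Sum all words
Raw sum = 51972 + 21952 + 993 + 8692 = 83609
Step 2: Fold carry: (18073 + 1) = 18074
One's complement = ~18074 & 0xFFFF = 47461

47461


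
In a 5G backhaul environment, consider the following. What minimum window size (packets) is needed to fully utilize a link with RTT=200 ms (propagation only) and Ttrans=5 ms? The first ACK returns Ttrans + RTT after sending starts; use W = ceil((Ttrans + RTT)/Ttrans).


Given: Ttrans = 5 ms, RTT = 200 ms (= 2 * Tprop, Tprop = 100 ms)
Time until first ACK returns = Ttrans + RTT = 5 + 200 = 205 ms
Need W * Ttrans >= Ttrans + RTT  ->  W >= (Ttrans + RTT) / Ttrans
(Ttrans + RTT) / Ttrans = 205 / 5 = 41
W_min = ceil(41) = 41

41


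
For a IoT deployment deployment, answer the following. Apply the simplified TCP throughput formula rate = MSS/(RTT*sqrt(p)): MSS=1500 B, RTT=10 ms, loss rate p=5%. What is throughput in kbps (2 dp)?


Given: MSS = 1500 bytes, RTT = 10 ms, loss = 5%
RTT in seconds = 10 / 1000 = 0.01
Loss rate = 5% = 0.05
sqrt(loss) = sqrt(0.05) = 0.223606797750
Throughput (bytes/s) = 1500 / (0.01 * 0.223606797750) = 670820.3932
Throughput (kbps) = 670820.3932 * 8 / 1000 = 5366.563146 -> 5366.56 kbps (2 dp)

5366.56


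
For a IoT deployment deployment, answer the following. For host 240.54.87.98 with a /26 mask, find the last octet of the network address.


Given: IP = 240.54.87.98, prefix = /26
Subnet mask = 255.255.255.192
Last octet of IP: 98
Last octet of mask: 192
Network last octet = 98 AND 192 = 64

64


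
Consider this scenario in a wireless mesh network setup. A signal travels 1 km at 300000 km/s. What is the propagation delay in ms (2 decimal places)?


Given: distance = 1 km, speed = 300000 km/s
Delay = distance / speed = 1 / 300000 seconds
Delay in ms = 1 * 1000 / 300000
Delay = 0.0033 ms
Rounded to 2 dp = 0.00 ms

0.00


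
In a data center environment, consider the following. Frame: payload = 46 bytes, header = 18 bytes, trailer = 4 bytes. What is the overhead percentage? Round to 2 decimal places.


Given: payload = 46 B, header = 18 B, trailer = 4 B
Overhead bytes = header + trailer = 18 + 4 = 22
Total frame = payload + overhead = 46 + 22 = 68
Overhead % = 22 / 68 * 100 = 32.3529% -> 32.35% (2 dp)

32.35


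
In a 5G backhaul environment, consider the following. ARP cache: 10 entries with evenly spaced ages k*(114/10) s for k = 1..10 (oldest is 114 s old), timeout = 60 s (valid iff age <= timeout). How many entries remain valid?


Ages are k * 114/10 s for k = 1..10 (spacing = 11.4000 s).
Entry k is valid iff k * 114/10 <= 60 iff k <= 10 * 60 / 114 = 5.2632
n_valid = floor(5.2632) = 5
(n_stale = 10 - 5 = 5)

5


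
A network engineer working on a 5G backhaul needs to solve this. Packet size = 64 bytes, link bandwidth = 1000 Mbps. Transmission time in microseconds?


Given: packet = 64 bytes, bandwidth = 1000 Mbps
Packet in bits = 64 * 8 = 512 bits
Bandwidth = 1000 * 10^6 = 1000000000 bps
Time = 512 / 1000000000 seconds
Time in us = 512 * 10^6 / 1000000000 = 0.512

0.512


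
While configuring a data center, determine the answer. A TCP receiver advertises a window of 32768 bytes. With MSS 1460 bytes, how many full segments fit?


Given: RWND = 32768 bytes, MSS = 1460 bytes
Full segments = floor(RWND / MSS)
Full segments = floor(32768 / 1460)
Full segments = floor(22.4438) = 22

22


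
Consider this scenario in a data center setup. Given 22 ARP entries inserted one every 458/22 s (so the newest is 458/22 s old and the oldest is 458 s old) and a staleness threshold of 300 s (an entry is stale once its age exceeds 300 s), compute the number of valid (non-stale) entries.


Ages are k * 458/22 s for k = 1..22 (spacing = 20.8182 s).
Entry k is valid iff k * 458/22 <= 300 iff k <= 22 * 300 / 458 = 14.4105
n_valid = floor(14.4105) = 14
(n_stale = 22 - 14 = 8)

14


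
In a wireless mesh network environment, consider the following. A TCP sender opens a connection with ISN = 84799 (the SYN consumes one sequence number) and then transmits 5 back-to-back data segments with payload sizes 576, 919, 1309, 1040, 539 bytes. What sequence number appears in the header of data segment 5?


The SYN occupies sequence number ISN = 84799, so the first data byte is ISN + 1 = 84800.
SEQ of data segment i = (ISN + 1) + sum of payload sizes of segments 1..i-1.
Segment 1: SEQ = 84800, payload = 576 bytes
Segment 2: SEQ = 85376, payload = 919 bytes
Segment 3: SEQ = 86295, payload = 1309 bytes
Segment 4: SEQ = 87604, payload = 1040 bytes
Segment 5: SEQ = 88644, payload = 539 bytes
SEQ of segment 5 = 84800 + 576 + 919 + 1309 + 1040 = 88644

88644


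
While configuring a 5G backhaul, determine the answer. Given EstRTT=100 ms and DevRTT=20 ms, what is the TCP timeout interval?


Given: EstRTT = 100 ms, DevRTT = 20 ms
Timeout = EstRTT + 4 * DevRTT
4 * DevRTT = 4 * 20 = 80
Timeout = 100 + 80 = 180 ms

180


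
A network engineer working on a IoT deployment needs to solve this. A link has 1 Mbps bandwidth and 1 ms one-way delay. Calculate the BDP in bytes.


Given: bandwidth = 1 Mbps, delay = 1 ms
BDP in bits = 1 * 10^6 * 1 / 1000
BDP in bits = 1000
BDP in bytes = 1000 / 8 = 125

125


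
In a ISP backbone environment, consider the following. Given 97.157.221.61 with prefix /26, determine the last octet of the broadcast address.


Given: IP = 97.157.221.61, prefix = /26
Host bits = 32 - 26 = 6
Network last octet = 61 AND mask = 0
Host part size = 2^6 - 1 = 63
Broadcast last octet = 0 OR 63 = 63

63


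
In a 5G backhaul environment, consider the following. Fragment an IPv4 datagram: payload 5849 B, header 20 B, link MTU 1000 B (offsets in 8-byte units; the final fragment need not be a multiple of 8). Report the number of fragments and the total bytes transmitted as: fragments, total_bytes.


Max data per non-final fragment = floor((MTU - header)/8)*8 = floor((1000 - 20)/8)*8 = floor(980/8)*8 = 976 B
Final fragment needs no 8-byte alignment: it can carry up to MTU - header = 980 B
Non-final fragments needed = ceil((payload - 980) / 976) = ceil(4869/976) = ceil(4.9887) = 5
Number of fragments = 5 + 1 = 6
Fragment sizes (data): 5 * 976 B + 969 B (last, 969 <= 980 OK)
Total bytes sent = payload + n_frags * header = 5849 + 6*20 = 5849 + 120 = 5969 B

6, 5969


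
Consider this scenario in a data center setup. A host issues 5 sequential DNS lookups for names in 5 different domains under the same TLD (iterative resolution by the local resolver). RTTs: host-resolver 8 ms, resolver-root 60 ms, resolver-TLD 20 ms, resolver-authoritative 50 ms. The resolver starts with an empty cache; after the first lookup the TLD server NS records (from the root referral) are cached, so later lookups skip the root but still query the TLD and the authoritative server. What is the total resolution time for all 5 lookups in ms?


Lookup 1 (cold cache): local + root + TLD + auth = 8 + 60 + 20 + 50 = 138 ms
Lookups 2..5 (TLD NS cached -> skip root; new domain -> still ask TLD and auth): local + TLD + auth = 8 + 20 + 50 = 78 ms each
Remaining 4 lookups: 4 * 78 = 312 ms
Total = 138 + 312 = 450 ms

450


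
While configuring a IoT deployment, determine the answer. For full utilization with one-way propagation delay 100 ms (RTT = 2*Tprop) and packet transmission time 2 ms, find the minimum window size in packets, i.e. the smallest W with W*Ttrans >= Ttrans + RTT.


Given: Ttrans = 2 ms, RTT = 200 ms (= 2 * Tprop, Tprop = 100 ms)
Time until first ACK returns = Ttrans + RTT = 2 + 200 = 202 ms
Need W * Ttrans >= Ttrans + RTT  ->  W >= (Ttrans + RTT) / Ttrans
(Ttrans + RTT) / Ttrans = 202 / 2 = 101
W_min = ceil(101) = 101

101


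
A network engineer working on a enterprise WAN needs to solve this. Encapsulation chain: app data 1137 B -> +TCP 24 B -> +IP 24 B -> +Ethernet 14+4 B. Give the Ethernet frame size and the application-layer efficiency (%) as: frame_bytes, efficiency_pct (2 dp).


TCP segment = 1137 + 24 = 1161 B
IP packet = 1161 + 24 = 1185 B
Ethernet frame = 1185 + 14 + 4 = 1203 B
Efficiency = app / frame = 1137 / 1203 = 0.945137 = 94.5137% -> 94.51% (2 dp)

1203, 94.51


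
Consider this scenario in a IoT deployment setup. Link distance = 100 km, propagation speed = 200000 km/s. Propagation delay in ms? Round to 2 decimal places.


Given: distance = 100 km, speed = 200000 km/s
Delay = distance / speed = 100 / 200000 seconds
Delay in ms = 100 * 1000 / 200000
Delay = 0.5000 ms
Rounded to 2 dp = 0.50 ms

0.50


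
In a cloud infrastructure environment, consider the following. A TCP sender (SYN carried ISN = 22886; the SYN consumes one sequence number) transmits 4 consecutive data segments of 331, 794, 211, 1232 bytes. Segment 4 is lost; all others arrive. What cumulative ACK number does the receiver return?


SYN uses sequence number 22886; first data byte = ISN + 1 = 22887.
Segment 1: SEQ = 22887, len = 331 B, covers [22887, 23217]
Segment 2: SEQ = 23218, len = 794 B, covers [23218, 24011]
Segment 3: SEQ = 24012, len = 211 B, covers [24012, 24222]
Segment 4: SEQ = 24223, len = 1232 B, covers [24223, 25454] [LOST]
In-order data received: bytes [22887, 24222] (segments 1..3).
Segment 4 missing -> gap begins at byte 24223.
Cumulative ACK = next expected in-order byte = 22887 + 331 + 794 + 211 = 24223

24223


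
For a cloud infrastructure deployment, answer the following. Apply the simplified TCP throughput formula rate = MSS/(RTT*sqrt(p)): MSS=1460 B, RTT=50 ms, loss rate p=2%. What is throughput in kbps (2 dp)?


Given: MSS = 1460 bytes, RTT = 50 ms, loss = 2%
RTT in seconds = 50 / 1000 = 0.05
Loss rate = 2% = 0.02
sqrt(loss) = sqrt(0.02) = 0.141421356237
Throughput (bytes/s) = 1460 / (0.05 * 0.141421356237) = 206475.1801
Throughput (kbps) = 206475.1801 * 8 / 1000 = 1651.801441 -> 1651.80 kbps (2 dp)

1651.80


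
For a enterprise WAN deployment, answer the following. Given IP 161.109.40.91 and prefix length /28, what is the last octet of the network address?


Given: IP = 161.109.40.91, prefix = /28
Subnet mask = 255.255.255.240
Last octet of IP: 91
Last octet of mask: 240
Network last octet = 91 AND 240 = 80

80


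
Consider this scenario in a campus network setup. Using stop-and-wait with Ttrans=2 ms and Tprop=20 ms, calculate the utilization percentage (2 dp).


Given: Ttrans = 2 ms, Tprop = 20 ms
RTT = 2 * Tprop = 2 * 20 = 40 ms
U = Ttrans / (Ttrans + RTT)
U = 2 / (2 + 40)
U = 2 / 42 = 0.047619
U% = 4.76%

4.76


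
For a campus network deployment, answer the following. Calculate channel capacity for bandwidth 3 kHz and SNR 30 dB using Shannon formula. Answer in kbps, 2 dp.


Given: B = 3 kHz, SNR = 30 dB
SNR linear = 10^(30/10) = 1000
1 + SNR = 1001
log2(1001) = 9.9672262588
C = 3 * 1000 * 9.9672262588 = 29901.6788 bps
C = 29.901679 kbps -> 29.90 kbps (2 dp)

29.90


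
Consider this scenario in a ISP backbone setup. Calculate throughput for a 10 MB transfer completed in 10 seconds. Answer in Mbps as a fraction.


Given: file = 10 MB, time = 10 s
File in Mb = 10 * 8 = 80 Mb
Throughput = 80 / 10 Mbps
Throughput = 8 Mbps

8


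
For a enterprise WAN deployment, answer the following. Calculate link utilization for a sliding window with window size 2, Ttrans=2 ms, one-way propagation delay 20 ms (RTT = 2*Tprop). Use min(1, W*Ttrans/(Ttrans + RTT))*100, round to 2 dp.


Given: W = 2, Ttrans = 2 ms, RTT = 40 ms (= 2 * Tprop, Tprop = 20 ms)
Cycle time = Ttrans + RTT = 2 + 40 = 42 ms (first packet sent until its ACK returns)
W * Ttrans = 2 * 2 = 4 ms of sending per cycle
W * Ttrans / (Ttrans + RTT) = 4 / 42 = 0.095238
U = min(1, 0.095238) = 0.095238
U% = 9.52%

9.52


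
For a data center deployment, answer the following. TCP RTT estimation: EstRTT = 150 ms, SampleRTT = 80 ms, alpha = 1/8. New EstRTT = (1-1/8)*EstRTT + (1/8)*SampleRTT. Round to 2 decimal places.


Given: EstRTT = 150 ms, SampleRTT = 80 ms, alpha = 1/8
New EstRTT = (1 - alpha) * EstRTT + alpha * SampleRTT
(7/8) * 150 = 131.25
(1/8) * 80 = 10
New EstRTT = 131.25 + 10 = 141.25 ms -> 141.25 ms (2 dp)

141.25


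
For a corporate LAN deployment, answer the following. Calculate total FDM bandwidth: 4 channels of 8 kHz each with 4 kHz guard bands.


Given: 4 channels, 8 kHz each, guard = 4 kHz
Channel bandwidth = 4 * 8 = 32 kHz
Guard bands = 3 gaps * 4 kHz = 12 kHz
Total = 32 + 12 = 44 kHz

44


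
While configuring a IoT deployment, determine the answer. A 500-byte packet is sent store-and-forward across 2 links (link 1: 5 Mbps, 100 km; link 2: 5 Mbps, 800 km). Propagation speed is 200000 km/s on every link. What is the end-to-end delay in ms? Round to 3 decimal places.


Packet = 500 bytes = 4000 bits. Store-and-forward: sum (t_trans + t_prop) per link.
Link 1: t_trans = 4000/(5*10^6) s = 0.8000 ms; t_prop = 100/200000 s = 0.5000 ms; subtotal = 1.3000 ms
Link 2: t_trans = 4000/(5*10^6) s = 0.8000 ms; t_prop = 800/200000 s = 4.0000 ms; subtotal = 4.8000 ms
End-to-end = 1.3000 + 4.8000 = 6.1000 ms -> 6.100 ms (3 dp)

6.100


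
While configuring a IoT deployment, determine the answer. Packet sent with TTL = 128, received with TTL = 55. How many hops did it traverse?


Given: initial TTL = 128, received TTL = 55
Hops = initial TTL - received TTL
Hops = 128 - 55 = 73

73


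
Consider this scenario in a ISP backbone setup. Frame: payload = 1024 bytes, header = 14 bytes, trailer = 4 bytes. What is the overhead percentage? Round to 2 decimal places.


Given: payload = 1024 B, header = 14 B, trailer = 4 B
Overhead bytes = header + trailer = 14 + 4 = 18
Total frame = payload + overhead = 1024 + 18 = 1042
Overhead % = 18 / 1042 * 100 = 1.7274% -> 1.73% (2 dp)

1.73


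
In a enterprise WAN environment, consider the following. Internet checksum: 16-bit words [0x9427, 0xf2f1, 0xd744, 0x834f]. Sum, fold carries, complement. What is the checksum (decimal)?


Given words: [0x9427, 0xf2f1, 0xd744, 0x834f]
Step 1: Sum all words
Raw sum = 37927 + 62193 + 55108 + 33615 = 188843
Step 2: Fold carry: (57771 + 2) = 57773
One's complement = ~57773 & 0xFFFF = 7762

7762


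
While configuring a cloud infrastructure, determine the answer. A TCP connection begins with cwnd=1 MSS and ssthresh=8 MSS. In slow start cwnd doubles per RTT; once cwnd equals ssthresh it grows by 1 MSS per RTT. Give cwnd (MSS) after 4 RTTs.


RTT 0: cwnd = 1 MSS (initial)
RTT 1: cwnd = 2 MSS (slow start, doubled)
RTT 2: cwnd = 4 MSS (slow start, doubled)
RTT 3: cwnd = 8 MSS (slow start, doubled)
RTT 4: cwnd = 9 MSS (congestion avoidance, +1)

9


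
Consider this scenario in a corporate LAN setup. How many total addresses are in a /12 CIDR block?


Given: CIDR prefix /12
Host bits = 32 - 12 = 20
Total addresses = 2^20 = 1048576

1048576


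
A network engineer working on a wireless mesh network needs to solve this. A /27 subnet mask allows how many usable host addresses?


Given: subnet mask /27
Host bits = 32 - 27 = 5
Total addresses = 2^5 = 32
Usable hosts = 32 - 2 (network + broadcast) = 30

30


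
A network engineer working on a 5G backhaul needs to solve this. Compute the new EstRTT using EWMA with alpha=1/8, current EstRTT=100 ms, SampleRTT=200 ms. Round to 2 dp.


Given: EstRTT = 100 ms, SampleRTT = 200 ms, alpha = 1/8
New EstRTT = (1 - alpha) * EstRTT + alpha * SampleRTT
(7/8) * 100 = 87.5
(1/8) * 200 = 25
New EstRTT = 87.5 + 25 = 112.5 ms -> 112.50 ms (2 dp)

112.50


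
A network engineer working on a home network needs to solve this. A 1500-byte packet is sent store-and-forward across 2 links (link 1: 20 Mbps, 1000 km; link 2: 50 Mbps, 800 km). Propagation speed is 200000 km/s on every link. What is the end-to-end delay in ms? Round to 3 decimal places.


Packet = 1500 bytes = 12000 bits. Store-and-forward: sum (t_trans + t_prop) per link.
Link 1: t_trans = 12000/(20*10^6) s = 0.6000 ms; t_prop = 1000/200000 s = 5.0000 ms; subtotal = 5.6000 ms
Link 2: t_trans = 12000/(50*10^6) s = 0.2400 ms; t_prop = 800/200000 s = 4.0000 ms; subtotal = 4.2400 ms
End-to-end = 5.6000 + 4.2400 = 9.8400 ms -> 9.840 ms (3 dp)

9.840


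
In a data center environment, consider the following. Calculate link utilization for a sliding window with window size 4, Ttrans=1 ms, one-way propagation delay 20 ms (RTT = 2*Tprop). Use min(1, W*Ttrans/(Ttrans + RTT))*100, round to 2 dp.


Given: W = 4, Ttrans = 1 ms, RTT = 40 ms (= 2 * Tprop, Tprop = 20 ms)
Cycle time = Ttrans + RTT = 1 + 40 = 41 ms (first packet sent until its ACK returns)
W * Ttrans = 4 * 1 = 4 ms of sending per cycle
W * Ttrans / (Ttrans + RTT) = 4 / 41 = 0.097561
U = min(1, 0.097561) = 0.097561
U% = 9.76%

9.76


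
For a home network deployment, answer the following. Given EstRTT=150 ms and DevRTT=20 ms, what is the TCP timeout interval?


Given: EstRTT = 150 ms, DevRTT = 20 ms
Timeout = EstRTT + 4 * DevRTT
4 * DevRTT = 4 * 20 = 80
Timeout = 150 + 80 = 230 ms

230


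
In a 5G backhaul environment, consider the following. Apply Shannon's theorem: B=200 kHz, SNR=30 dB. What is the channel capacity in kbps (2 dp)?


Given: B = 200 kHz, SNR = 30 dB
SNR linear = 10^(30/10) = 1000
1 + SNR = 1001
log2(1001) = 9.9672262588
C = 200 * 1000 * 9.9672262588 = 1993445.2518 bps
C = 1993.445252 kbps -> 1993.45 kbps (2 dp)

1993.45


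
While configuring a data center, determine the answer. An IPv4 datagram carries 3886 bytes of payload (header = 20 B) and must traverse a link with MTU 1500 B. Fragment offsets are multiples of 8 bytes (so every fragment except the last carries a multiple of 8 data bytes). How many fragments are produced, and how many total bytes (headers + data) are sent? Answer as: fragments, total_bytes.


Max data per non-final fragment = floor((MTU - header)/8)*8 = floor((1500 - 20)/8)*8 = floor(1480/8)*8 = 1480 B
Final fragment needs no 8-byte alignment: it can carry up to MTU - header = 1480 B
Non-final fragments needed = ceil((payload - 1480) / 1480) = ceil(2406/1480) = ceil(1.6257) = 2
Number of fragments = 2 + 1 = 3
Fragment sizes (data): 2 * 1480 B + 926 B (last, 926 <= 1480 OK)
Total bytes sent = payload + n_frags * header = 3886 + 3*20 = 3886 + 60 = 3946 B

3, 3946


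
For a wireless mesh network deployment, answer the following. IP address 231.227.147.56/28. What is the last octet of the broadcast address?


Given: IP = 231.227.147.56, prefix = /28
Host bits = 32 - 28 = 4
Network last octet = 56 AND mask = 48
Host part size = 2^4 - 1 = 15
Broadcast last octet = 48 OR 15 = 63

63


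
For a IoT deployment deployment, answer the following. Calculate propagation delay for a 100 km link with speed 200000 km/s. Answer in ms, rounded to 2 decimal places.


Given: distance = 100 km, speed = 200000 km/s
Delay = distance / speed = 100 / 200000 seconds
Delay in ms = 100 * 1000 / 200000
Delay = 0.5000 ms
Rounded to 2 dp = 0.50 ms

0.50


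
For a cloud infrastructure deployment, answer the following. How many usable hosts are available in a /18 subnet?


Given: subnet mask /18
Host bits = 32 - 18 = 14
Total addresses = 2^14 = 16384
Usable hosts = 16384 - 2 (network + broadcast) = 16382

16382


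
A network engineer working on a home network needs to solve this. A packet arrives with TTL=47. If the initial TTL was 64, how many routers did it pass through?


Given: initial TTL = 64, received TTL = 47
Hops = initial TTL - received TTL
Hops = 64 - 47 = 17

17


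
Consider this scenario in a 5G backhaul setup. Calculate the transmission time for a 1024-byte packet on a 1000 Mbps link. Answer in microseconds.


Given: packet = 1024 bytes, bandwidth = 1000 Mbps
Packet in bits = 1024 * 8 = 8192 bits
Bandwidth = 1000 * 10^6 = 1000000000 bps
Time = 8192 / 1000000000 seconds
Time in us = 8192 * 10^6 / 1000000000 = 8.192

8.192


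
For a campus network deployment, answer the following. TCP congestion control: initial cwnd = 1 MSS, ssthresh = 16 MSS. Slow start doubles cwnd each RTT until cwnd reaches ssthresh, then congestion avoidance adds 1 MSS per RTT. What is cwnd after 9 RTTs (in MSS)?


RTT 0: cwnd = 1 MSS (initial)
RTT 1: cwnd = 2 MSS (slow start, doubled)
RTT 2: cwnd = 4 MSS (slow start, doubled)
RTT 3: cwnd = 8 MSS (slow start, doubled)
RTT 4: cwnd = 16 MSS (slow start, doubled)
RTT 5: cwnd = 17 MSS (congestion avoidance, +1)
RTT 6: cwnd = 18 MSS (congestion avoidance, +1)
RTT 7: cwnd = 19 MSS (congestion avoidance, +1)
RTT 8: cwnd = 20 MSS (congestion avoidance, +1)
RTT 9: cwnd = 21 MSS (congestion avoidance, +1)

21
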